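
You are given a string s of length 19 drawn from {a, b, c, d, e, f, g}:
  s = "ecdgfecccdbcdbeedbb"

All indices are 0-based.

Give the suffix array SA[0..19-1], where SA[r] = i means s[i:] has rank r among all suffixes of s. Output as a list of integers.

[18, 17, 10, 13, 6, 7, 8, 11, 1, 16, 9, 12, 2, 5, 0, 15, 14, 4, 3]

rank | idx | suffix
   0 |  18 | b
   1 |  17 | bb
   2 |  10 | bcdbeedbb
   3 |  13 | beedbb
   4 |   6 | cccdbcdbeedbb
   5 |   7 | ccdbcdbeedbb
   6 |   8 | cdbcdbeedbb
   7 |  11 | cdbeedbb
   8 |   1 | cdgfecccdbcdbeedbb
   9 |  16 | dbb
  10 |   9 | dbcdbeedbb
  11 |  12 | dbeedbb
  12 |   2 | dgfecccdbcdbeedbb
  13 |   5 | ecccdbcdbeedbb
  14 |   0 | ecdgfecccdbcdbeedbb
  15 |  15 | edbb
  16 |  14 | eedbb
  17 |   4 | fecccdbcdbeedbb
  18 |   3 | gfecccdbcdbeedbb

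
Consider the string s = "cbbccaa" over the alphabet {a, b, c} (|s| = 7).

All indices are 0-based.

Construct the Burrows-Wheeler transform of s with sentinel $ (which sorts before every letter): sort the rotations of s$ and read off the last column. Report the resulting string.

aaccbc$b

rank  rotation  last
    0  $cbbccaa  a
    1  a$cbbcca  a
    2  aa$cbbcc  c
    3  bbccaa$c  c
    4  bccaa$cb  b
    5  caa$cbbc  c
    6  cbbccaa$  $
    7  ccaa$cbb  b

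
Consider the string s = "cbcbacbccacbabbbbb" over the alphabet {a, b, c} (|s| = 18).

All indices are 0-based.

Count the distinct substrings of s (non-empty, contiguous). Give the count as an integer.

sorted suffixes:
  #0 SA[0]=12  'abbbbb'
  #1 SA[1]=9  'acbabbbbb'
  #2 SA[2]=4  'acbccacbabbbbb'
  #3 SA[3]=17  'b'
  #4 SA[4]=11  'babbbbb'
  #5 SA[5]=3  'bacbccacbabbbbb'
  #6 SA[6]=16  'bb'
  #7 SA[7]=15  'bbb'
  #8 SA[8]=14  'bbbb'
  #9 SA[9]=13  'bbbbb'
  #10 SA[10]=1  'bcbacbccacbabbbbb'
  #11 SA[11]=6  'bccacbabbbbb'
  #12 SA[12]=8  'cacbabbbbb'
  #13 SA[13]=10  'cbabbbbb'
  #14 SA[14]=2  'cbacbccacbabbbbb'
  #15 SA[15]=0  'cbcbacbccacbabbbbb'
  #16 SA[16]=5  'cbccacbabbbbb'
  #17 SA[17]=7  'ccacbabbbbb'

SA = [12, 9, 4, 17, 11, 3, 16, 15, 14, 13, 1, 6, 8, 10, 2, 0, 5, 7]
i: (SA[i-1],SA[i]) lcp shared
  1: (12,9) 1 'a'
  2: (9,4) 3 'acb'
  3: (4,17) 0 ''
  4: (17,11) 1 'b'
  5: (11,3) 2 'ba'
  6: (3,16) 1 'b'
  7: (16,15) 2 'bb'
  8: (15,14) 3 'bbb'
  9: (14,13) 4 'bbbb'
  10: (13,1) 1 'b'
  11: (1,6) 2 'bc'
  12: (6,8) 0 ''
  13: (8,10) 1 'c'
  14: (10,2) 3 'cba'
  15: (2,0) 2 'cb'
  16: (0,5) 3 'cbc'
  17: (5,7) 1 'c'

n(n+1)/2 = 18·19/2 = 171
Σ LCP = 0 + 1 + 3 + 0 + 1 + 2 + 1 + 2 + 3 + 4 + 1 + 2 + 0 + 1 + 3 + 2 + 3 + 1 = 30
distinct = 171 − 30 = 141

141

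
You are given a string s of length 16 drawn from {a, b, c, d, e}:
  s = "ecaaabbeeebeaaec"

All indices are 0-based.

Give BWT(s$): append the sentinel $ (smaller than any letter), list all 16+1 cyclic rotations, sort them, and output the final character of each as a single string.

rank  rotation           last
    0  $ecaaabbeeebeaaec  c
    1  aaabbeeebeaaec$ec  c
    2  aabbeeebeaaec$eca  a
    3  aaec$ecaaabbeeebe  e
    4  abbeeebeaaec$ecaa  a
    5  aec$ecaaabbeeebea  a
    6  bbeeebeaaec$ecaaa  a
    7  beaaec$ecaaabbeee  e
    8  beeebeaaec$ecaaab  b
    9  c$ecaaabbeeebeaae  e
   10  caaabbeeebeaaec$e  e
   11  eaaec$ecaaabbeeeb  b
   12  ebeaaec$ecaaabbee  e
   13  ec$ecaaabbeeebeaa  a
   14  ecaaabbeeebeaaec$  $
   15  eebeaaec$ecaaabbe  e
   16  eeebeaaec$ecaaabb  b

ccaeaaaebeebea$eb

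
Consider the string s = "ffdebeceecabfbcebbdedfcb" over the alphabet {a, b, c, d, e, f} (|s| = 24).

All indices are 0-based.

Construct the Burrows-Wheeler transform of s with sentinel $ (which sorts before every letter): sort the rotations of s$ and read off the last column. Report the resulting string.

rank  rotation                   last
    0  $ffdebeceecabfbcebbdedfcb  b
    1  abfbcebbdedfcb$ffdebeceec  c
    2  b$ffdebeceecabfbcebbdedfc  c
    3  bbdedfcb$ffdebeceecabfbce  e
    4  bcebbdedfcb$ffdebeceecabf  f
    5  bdedfcb$ffdebeceecabfbceb  b
    6  beceecabfbcebbdedfcb$ffde  e
    7  bfbcebbdedfcb$ffdebeceeca  a
    8  cabfbcebbdedfcb$ffdebecee  e
    9  cb$ffdebeceecabfbcebbdedf  f
   10  cebbdedfcb$ffdebeceecabfb  b
   11  ceecabfbcebbdedfcb$ffdebe  e
   12  debeceecabfbcebbdedfcb$ff  f
   13  dedfcb$ffdebeceecabfbcebb  b
   14  dfcb$ffdebeceecabfbcebbde  e
   15  ebbdedfcb$ffdebeceecabfbc  c
   16  ebeceecabfbcebbdedfcb$ffd  d
   17  ecabfbcebbdedfcb$ffdebece  e
   18  eceecabfbcebbdedfcb$ffdeb  b
   19  edfcb$ffdebeceecabfbcebbd  d
   20  eecabfbcebbdedfcb$ffdebec  c
   21  fbcebbdedfcb$ffdebeceecab  b
   22  fcb$ffdebeceecabfbcebbded  d
   23  fdebeceecabfbcebbdedfcb$f  f
   24  ffdebeceecabfbcebbdedfcb$  $

bccefbeaefbefbecdebdcbdf$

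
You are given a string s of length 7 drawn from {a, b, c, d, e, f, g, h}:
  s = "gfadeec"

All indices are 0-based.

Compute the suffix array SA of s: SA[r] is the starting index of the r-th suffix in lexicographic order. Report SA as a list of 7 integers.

sorted suffixes:
  #0 SA[0]=2  'adeec'
  #1 SA[1]=6  'c'
  #2 SA[2]=3  'deec'
  #3 SA[3]=5  'ec'
  #4 SA[4]=4  'eec'
  #5 SA[5]=1  'fadeec'
  #6 SA[6]=0  'gfadeec'

[2, 6, 3, 5, 4, 1, 0]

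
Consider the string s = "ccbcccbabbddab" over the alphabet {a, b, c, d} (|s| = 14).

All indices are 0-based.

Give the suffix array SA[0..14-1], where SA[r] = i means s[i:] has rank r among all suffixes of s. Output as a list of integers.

[12, 7, 13, 6, 8, 2, 9, 5, 1, 4, 0, 3, 11, 10]

rank→(start, suffix):
  0 → (12, 'ab')
  1 → (7, 'abbddab')
  2 → (13, 'b')
  3 → (6, 'babbddab')
  4 → (8, 'bbddab')
  5 → (2, 'bcccbabbddab')
  6 → (9, 'bddab')
  7 → (5, 'cbabbddab')
  8 → (1, 'cbcccbabbddab')
  9 → (4, 'ccbabbddab')
  10 → (0, 'ccbcccbabbddab')
  11 → (3, 'cccbabbddab')
  12 → (11, 'dab')
  13 → (10, 'ddab')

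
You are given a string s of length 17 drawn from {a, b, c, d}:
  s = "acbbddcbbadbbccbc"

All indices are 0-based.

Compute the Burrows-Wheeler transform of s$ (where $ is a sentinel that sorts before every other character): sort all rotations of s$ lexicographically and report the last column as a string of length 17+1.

rank  rotation            last
    0  $acbbddcbbadbbccbc  c
    1  acbbddcbbadbbccbc$  $
    2  adbbccbc$acbbddcbb  b
    3  badbbccbc$acbbddcb  b
    4  bbadbbccbc$acbbddc  c
    5  bbccbc$acbbddcbbad  d
    6  bbddcbbadbbccbc$ac  c
    7  bc$acbbddcbbadbbcc  c
    8  bccbc$acbbddcbbadb  b
    9  bddcbbadbbccbc$acb  b
   10  c$acbbddcbbadbbccb  b
   11  cbbadbbccbc$acbbdd  d
   12  cbbddcbbadbbccbc$a  a
   13  cbc$acbbddcbbadbbc  c
   14  ccbc$acbbddcbbadbb  b
   15  dbbccbc$acbbddcbba  a
   16  dcbbadbbccbc$acbbd  d
   17  ddcbbadbbccbc$acbb  b

c$bbcdccbbbdacbadb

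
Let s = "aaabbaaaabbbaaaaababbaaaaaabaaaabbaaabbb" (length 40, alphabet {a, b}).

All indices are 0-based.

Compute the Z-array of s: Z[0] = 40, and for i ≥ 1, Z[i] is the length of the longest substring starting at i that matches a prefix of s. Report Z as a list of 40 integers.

Z[0]=40
i=1: outside box; Z[1]=2 extend→box=[1,3)
i=2: min(r-i=1, Z[1]=2)=1; Z[2]=1
i=3: outside box; Z[3]=0
i=4: outside box; Z[4]=0
i=5: outside box; Z[5]=3 extend→box=[5,8)
i=6: min(r-i=2, Z[1]=2)=2; Z[6]=5 extend→box=[6,11)
i=7: min(r-i=4, Z[1]=2)=2; Z[7]=2
i=8: min(r-i=3, Z[2]=1)=1; Z[8]=1
i=9: min(r-i=2, Z[3]=0)=0; Z[9]=0
i=10: min(r-i=1, Z[4]=0)=0; Z[10]=0
i=11: outside box; Z[11]=0
i=12: outside box; Z[12]=3 extend→box=[12,15)
i=13: min(r-i=2, Z[1]=2)=2; Z[13]=3 extend→box=[13,16)
i=14: min(r-i=2, Z[1]=2)=2; Z[14]=4 extend→box=[14,18)
i=15: min(r-i=3, Z[1]=2)=2; Z[15]=2
i=16: min(r-i=2, Z[2]=1)=1; Z[16]=1
i=17: min(r-i=1, Z[3]=0)=0; Z[17]=0
i=18: outside box; Z[18]=1 extend→box=[18,19)
i=19: outside box; Z[19]=0
i=20: outside box; Z[20]=0
i=21: outside box; Z[21]=3 extend→box=[21,24)
i=22: min(r-i=2, Z[1]=2)=2; Z[22]=3 extend→box=[22,25)
i=23: min(r-i=2, Z[1]=2)=2; Z[23]=3 extend→box=[23,26)
i=24: min(r-i=2, Z[1]=2)=2; Z[24]=4 extend→box=[24,28)
i=25: min(r-i=3, Z[1]=2)=2; Z[25]=2
i=26: min(r-i=2, Z[2]=1)=1; Z[26]=1
i=27: min(r-i=1, Z[3]=0)=0; Z[27]=0
i=28: outside box; Z[28]=3 extend→box=[28,31)
i=29: min(r-i=2, Z[1]=2)=2; Z[29]=8 extend→box=[29,37)
i=30: min(r-i=7, Z[1]=2)=2; Z[30]=2
i=31: min(r-i=6, Z[2]=1)=1; Z[31]=1
i=32: min(r-i=5, Z[3]=0)=0; Z[32]=0
i=33: min(r-i=4, Z[4]=0)=0; Z[33]=0
i=34: min(r-i=3, Z[5]=3)=3; Z[34]=5 extend→box=[34,39)
i=35: min(r-i=4, Z[1]=2)=2; Z[35]=2
i=36: min(r-i=3, Z[2]=1)=1; Z[36]=1
i=37: min(r-i=2, Z[3]=0)=0; Z[37]=0
i=38: min(r-i=1, Z[4]=0)=0; Z[38]=0
i=39: outside box; Z[39]=0

[40, 2, 1, 0, 0, 3, 5, 2, 1, 0, 0, 0, 3, 3, 4, 2, 1, 0, 1, 0, 0, 3, 3, 3, 4, 2, 1, 0, 3, 8, 2, 1, 0, 0, 5, 2, 1, 0, 0, 0]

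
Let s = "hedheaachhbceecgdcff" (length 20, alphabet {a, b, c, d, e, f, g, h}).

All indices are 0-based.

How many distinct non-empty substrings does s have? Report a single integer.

rank→(start, suffix):
  0 → (5, 'aachhbceecgdcff')
  1 → (6, 'achhbceecgdcff')
  2 → (10, 'bceecgdcff')
  3 → (11, 'ceecgdcff')
  4 → (17, 'cff')
  5 → (14, 'cgdcff')
  6 → (7, 'chhbceecgdcff')
  7 → (16, 'dcff')
  8 → (2, 'dheaachhbceecgdcff')
  9 → (4, 'eaachhbceecgdcff')
  10 → (13, 'ecgdcff')
  11 → (1, 'edheaachhbceecgdcff')
  12 → (12, 'eecgdcff')
  13 → (19, 'f')
  14 → (18, 'ff')
  15 → (15, 'gdcff')
  16 → (9, 'hbceecgdcff')
  17 → (3, 'heaachhbceecgdcff')
  18 → (0, 'hedheaachhbceecgdcff')
  19 → (8, 'hhbceecgdcff')

SA = [5, 6, 10, 11, 17, 14, 7, 16, 2, 4, 13, 1, 12, 19, 18, 15, 9, 3, 0, 8]
i: (SA[i-1],SA[i]) lcp shared
  1: (5,6) 1 'a'
  2: (6,10) 0 ''
  3: (10,11) 0 ''
  4: (11,17) 1 'c'
  5: (17,14) 1 'c'
  6: (14,7) 1 'c'
  7: (7,16) 0 ''
  8: (16,2) 1 'd'
  9: (2,4) 0 ''
  10: (4,13) 1 'e'
  11: (13,1) 1 'e'
  12: (1,12) 1 'e'
  13: (12,19) 0 ''
  14: (19,18) 1 'f'
  15: (18,15) 0 ''
  16: (15,9) 0 ''
  17: (9,3) 1 'h'
  18: (3,0) 2 'he'
  19: (0,8) 1 'h'

n(n+1)/2 = 20·21/2 = 210
Σ LCP = 0 + 1 + 0 + 0 + 1 + 1 + 1 + 0 + 1 + 0 + 1 + 1 + 1 + 0 + 1 + 0 + 0 + 1 + 2 + 1 = 13
distinct = 210 − 13 = 197

197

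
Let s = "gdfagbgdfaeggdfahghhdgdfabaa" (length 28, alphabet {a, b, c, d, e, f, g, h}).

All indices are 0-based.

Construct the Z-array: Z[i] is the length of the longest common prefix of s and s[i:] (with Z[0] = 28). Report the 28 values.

[28, 0, 0, 0, 1, 0, 4, 0, 0, 0, 0, 1, 4, 0, 0, 0, 0, 1, 0, 0, 0, 4, 0, 0, 0, 0, 0, 0]

Z[0]=28
i=1: fresh scan; Z[1]=0
i=2: fresh scan; Z[2]=0
i=3: fresh scan; Z[3]=0
i=4: fresh scan; Z[4]=1 scan→box=[4,5)
i=5: fresh scan; Z[5]=0
i=6: fresh scan; Z[6]=4 scan→box=[6,10)
i=7: min(r-i=3, Z[1]=0)=0; Z[7]=0
i=8: min(r-i=2, Z[2]=0)=0; Z[8]=0
i=9: min(r-i=1, Z[3]=0)=0; Z[9]=0
i=10: fresh scan; Z[10]=0
i=11: fresh scan; Z[11]=1 scan→box=[11,12)
i=12: fresh scan; Z[12]=4 scan→box=[12,16)
i=13: min(r-i=3, Z[1]=0)=0; Z[13]=0
i=14: min(r-i=2, Z[2]=0)=0; Z[14]=0
i=15: min(r-i=1, Z[3]=0)=0; Z[15]=0
i=16: fresh scan; Z[16]=0
i=17: fresh scan; Z[17]=1 scan→box=[17,18)
i=18: fresh scan; Z[18]=0
i=19: fresh scan; Z[19]=0
i=20: fresh scan; Z[20]=0
i=21: fresh scan; Z[21]=4 scan→box=[21,25)
i=22: min(r-i=3, Z[1]=0)=0; Z[22]=0
i=23: min(r-i=2, Z[2]=0)=0; Z[23]=0
i=24: min(r-i=1, Z[3]=0)=0; Z[24]=0
i=25: fresh scan; Z[25]=0
i=26: fresh scan; Z[26]=0
i=27: fresh scan; Z[27]=0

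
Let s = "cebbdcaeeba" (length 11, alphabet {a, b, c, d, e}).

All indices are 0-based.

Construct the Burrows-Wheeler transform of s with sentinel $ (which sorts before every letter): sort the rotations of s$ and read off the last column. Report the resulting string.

rank  rotation      last
    0  $cebbdcaeeba  a
    1  a$cebbdcaeeb  b
    2  aeeba$cebbdc  c
    3  ba$cebbdcaee  e
    4  bbdcaeeba$ce  e
    5  bdcaeeba$ceb  b
    6  caeeba$cebbd  d
    7  cebbdcaeeba$  $
    8  dcaeeba$cebb  b
    9  eba$cebbdcae  e
   10  ebbdcaeeba$c  c
   11  eeba$cebbdca  a

abceebd$beca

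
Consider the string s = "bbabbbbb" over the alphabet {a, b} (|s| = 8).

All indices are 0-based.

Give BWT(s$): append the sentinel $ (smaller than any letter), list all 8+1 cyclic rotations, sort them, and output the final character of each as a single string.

rank  rotation   last
    0  $bbabbbbb  b
    1  abbbbb$bb  b
    2  b$bbabbbb  b
    3  babbbbb$b  b
    4  bb$bbabbb  b
    5  bbabbbbb$  $
    6  bbb$bbabb  b
    7  bbbb$bbab  b
    8  bbbbb$bba  a

bbbbb$bba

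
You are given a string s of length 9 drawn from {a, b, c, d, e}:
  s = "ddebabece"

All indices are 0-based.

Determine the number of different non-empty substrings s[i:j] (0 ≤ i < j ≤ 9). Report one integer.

rank | idx | suffix
   0 |   4 | abece
   1 |   3 | babece
   2 |   5 | bece
   3 |   7 | ce
   4 |   0 | ddebabece
   5 |   1 | debabece
   6 |   8 | e
   7 |   2 | ebabece
   8 |   6 | ece

SA = [4, 3, 5, 7, 0, 1, 8, 2, 6]
i: (SA[i-1],SA[i]) lcp shared
  1: (4,3) 0 ''
  2: (3,5) 1 'b'
  3: (5,7) 0 ''
  4: (7,0) 0 ''
  5: (0,1) 1 'd'
  6: (1,8) 0 ''
  7: (8,2) 1 'e'
  8: (2,6) 1 'e'

n(n+1)/2 = 9·10/2 = 45
Σ LCP = 0 + 0 + 1 + 0 + 0 + 1 + 0 + 1 + 1 = 4
distinct = 45 − 4 = 41

41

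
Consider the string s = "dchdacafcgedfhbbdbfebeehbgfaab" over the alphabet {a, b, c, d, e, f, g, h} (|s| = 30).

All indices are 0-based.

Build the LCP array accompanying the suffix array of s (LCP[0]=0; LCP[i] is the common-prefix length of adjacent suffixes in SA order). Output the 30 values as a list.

[0, 1, 1, 1, 0, 1, 1, 1, 1, 1, 0, 1, 1, 0, 1, 1, 1, 0, 1, 1, 1, 0, 1, 1, 1, 0, 1, 0, 2, 1]

rank→(start, suffix):
  0 → (27, 'aab')
  1 → (28, 'ab')
  2 → (4, 'acafcgedfhbbdbfebeehbgfaab')
  3 → (6, 'afcgedfhbbdbfebeehbgfaab')
  4 → (29, 'b')
  5 → (14, 'bbdbfebeehbgfaab')
  6 → (15, 'bdbfebeehbgfaab')
  7 → (20, 'beehbgfaab')
  8 → (17, 'bfebeehbgfaab')
  9 → (24, 'bgfaab')
  10 → (5, 'cafcgedfhbbdbfebeehbgfaab')
  11 → (8, 'cgedfhbbdbfebeehbgfaab')
  12 → (1, 'chdacafcgedfhbbdbfebeehbgfaab')
  13 → (3, 'dacafcgedfhbbdbfebeehbgfaab')
  14 → (16, 'dbfebeehbgfaab')
  15 → (0, 'dchdacafcgedfhbbdbfebeehbgfaab')
  16 → (11, 'dfhbbdbfebeehbgfaab')
  17 → (19, 'ebeehbgfaab')
  18 → (10, 'edfhbbdbfebeehbgfaab')
  19 → (21, 'eehbgfaab')
  20 → (22, 'ehbgfaab')
  21 → (26, 'faab')
  22 → (7, 'fcgedfhbbdbfebeehbgfaab')
  23 → (18, 'febeehbgfaab')
  24 → (12, 'fhbbdbfebeehbgfaab')
  25 → (9, 'gedfhbbdbfebeehbgfaab')
  26 → (25, 'gfaab')
  27 → (13, 'hbbdbfebeehbgfaab')
  28 → (23, 'hbgfaab')
  29 → (2, 'hdacafcgedfhbbdbfebeehbgfaab')

SA = [27, 28, 4, 6, 29, 14, 15, 20, 17, 24, 5, 8, 1, 3, 16, 0, 11, 19, 10, 21, 22, 26, 7, 18, 12, 9, 25, 13, 23, 2]
i: (SA[i-1],SA[i]) lcp shared
  1: (27,28) 1 'a'
  2: (28,4) 1 'a'
  3: (4,6) 1 'a'
  4: (6,29) 0 ''
  5: (29,14) 1 'b'
  6: (14,15) 1 'b'
  7: (15,20) 1 'b'
  8: (20,17) 1 'b'
  9: (17,24) 1 'b'
  10: (24,5) 0 ''
  11: (5,8) 1 'c'
  12: (8,1) 1 'c'
  13: (1,3) 0 ''
  14: (3,16) 1 'd'
  15: (16,0) 1 'd'
  16: (0,11) 1 'd'
  17: (11,19) 0 ''
  18: (19,10) 1 'e'
  19: (10,21) 1 'e'
  20: (21,22) 1 'e'
  21: (22,26) 0 ''
  22: (26,7) 1 'f'
  23: (7,18) 1 'f'
  24: (18,12) 1 'f'
  25: (12,9) 0 ''
  26: (9,25) 1 'g'
  27: (25,13) 0 ''
  28: (13,23) 2 'hb'
  29: (23,2) 1 'h'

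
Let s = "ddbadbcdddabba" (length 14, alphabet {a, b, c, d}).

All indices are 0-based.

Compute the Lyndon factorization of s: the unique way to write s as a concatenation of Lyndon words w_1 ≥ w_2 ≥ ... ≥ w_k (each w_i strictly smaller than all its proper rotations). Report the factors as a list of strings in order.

["d", "d", "b", "adbcddd", "abb", "a"]

emit factor 1: 'd' (i=0, period=1)
emit factor 2: 'd' (i=1, period=1)
emit factor 3: 'b' (i=2, period=1)
emit factor 4: 'adbcddd' (i=3, period=7)
emit factor 5: 'abb' (i=10, period=3)
emit factor 6: 'a' (i=13, period=1)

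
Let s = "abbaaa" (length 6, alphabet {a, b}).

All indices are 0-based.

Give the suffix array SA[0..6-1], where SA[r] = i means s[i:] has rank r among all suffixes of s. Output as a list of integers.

sorted suffixes:
  #0 SA[0]=5  'a'
  #1 SA[1]=4  'aa'
  #2 SA[2]=3  'aaa'
  #3 SA[3]=0  'abbaaa'
  #4 SA[4]=2  'baaa'
  #5 SA[5]=1  'bbaaa'

[5, 4, 3, 0, 2, 1]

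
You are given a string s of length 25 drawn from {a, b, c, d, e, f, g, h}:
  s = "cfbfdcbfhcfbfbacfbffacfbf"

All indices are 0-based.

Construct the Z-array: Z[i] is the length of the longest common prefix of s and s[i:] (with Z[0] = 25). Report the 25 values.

Z[0]=25
i=1: fresh scan; Z[1]=0
i=2: fresh scan; Z[2]=0
i=3: fresh scan; Z[3]=0
i=4: fresh scan; Z[4]=0
i=5: fresh scan; Z[5]=1 grow→box=[5,6)
i=6: fresh scan; Z[6]=0
i=7: fresh scan; Z[7]=0
i=8: fresh scan; Z[8]=0
i=9: fresh scan; Z[9]=4 grow→box=[9,13)
i=10: min(r-i=3, Z[1]=0)=0; Z[10]=0
i=11: min(r-i=2, Z[2]=0)=0; Z[11]=0
i=12: min(r-i=1, Z[3]=0)=0; Z[12]=0
i=13: fresh scan; Z[13]=0
i=14: fresh scan; Z[14]=0
i=15: fresh scan; Z[15]=4 grow→box=[15,19)
i=16: min(r-i=3, Z[1]=0)=0; Z[16]=0
i=17: min(r-i=2, Z[2]=0)=0; Z[17]=0
i=18: min(r-i=1, Z[3]=0)=0; Z[18]=0
i=19: fresh scan; Z[19]=0
i=20: fresh scan; Z[20]=0
i=21: fresh scan; Z[21]=4 grow→box=[21,25)
i=22: min(r-i=3, Z[1]=0)=0; Z[22]=0
i=23: min(r-i=2, Z[2]=0)=0; Z[23]=0
i=24: min(r-i=1, Z[3]=0)=0; Z[24]=0

[25, 0, 0, 0, 0, 1, 0, 0, 0, 4, 0, 0, 0, 0, 0, 4, 0, 0, 0, 0, 0, 4, 0, 0, 0]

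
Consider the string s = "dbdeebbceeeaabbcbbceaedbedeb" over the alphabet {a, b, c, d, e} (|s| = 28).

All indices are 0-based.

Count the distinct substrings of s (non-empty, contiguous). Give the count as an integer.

rank | idx | suffix
   0 |  11 | aabbcbbceaedbedeb
   1 |  12 | abbcbbceaedbedeb
   2 |  20 | aedbedeb
   3 |  27 | b
   4 |  13 | bbcbbceaedbedeb
   5 |  16 | bbceaedbedeb
   6 |   5 | bbceeeaabbcbbceaedbedeb
   7 |  14 | bcbbceaedbedeb
   8 |  17 | bceaedbedeb
   9 |   6 | bceeeaabbcbbceaedbedeb
  10 |   1 | bdeebbceeeaabbcbbceaedbedeb
  11 |  23 | bedeb
  12 |  15 | cbbceaedbedeb
  13 |  18 | ceaedbedeb
  14 |   7 | ceeeaabbcbbceaedbedeb
  15 |   0 | dbdeebbceeeaabbcbbceaedbedeb
  16 |  22 | dbedeb
  17 |  25 | deb
  18 |   2 | deebbceeeaabbcbbceaedbedeb
  19 |  10 | eaabbcbbceaedbedeb
  20 |  19 | eaedbedeb
  21 |  26 | eb
  22 |   4 | ebbceeeaabbcbbceaedbedeb
  23 |  21 | edbedeb
  24 |  24 | edeb
  25 |   9 | eeaabbcbbceaedbedeb
  26 |   3 | eebbceeeaabbcbbceaedbedeb
  27 |   8 | eeeaabbcbbceaedbedeb

SA = [11, 12, 20, 27, 13, 16, 5, 14, 17, 6, 1, 23, 15, 18, 7, 0, 22, 25, 2, 10, 19, 26, 4, 21, 24, 9, 3, 8]
rank  pair      lcp
   1  s[11:],s[12:]  1  'a'
   2  s[12:],s[20:]  1  'a'
   3  s[20:],s[27:]  0  ''
   4  s[27:],s[13:]  1  'b'
   5  s[13:],s[16:]  3  'bbc'
   6  s[16:],s[5:]  4  'bbce'
   7  s[5:],s[14:]  1  'b'
   8  s[14:],s[17:]  2  'bc'
   9  s[17:],s[6:]  3  'bce'
  10  s[6:],s[1:]  1  'b'
  11  s[1:],s[23:]  1  'b'
  12  s[23:],s[15:]  0  ''
  13  s[15:],s[18:]  1  'c'
  14  s[18:],s[7:]  2  'ce'
  15  s[7:],s[0:]  0  ''
  16  s[0:],s[22:]  2  'db'
  17  s[22:],s[25:]  1  'd'
  18  s[25:],s[2:]  2  'de'
  19  s[2:],s[10:]  0  ''
  20  s[10:],s[19:]  2  'ea'
  21  s[19:],s[26:]  1  'e'
  22  s[26:],s[4:]  2  'eb'
  23  s[4:],s[21:]  1  'e'
  24  s[21:],s[24:]  2  'ed'
  25  s[24:],s[9:]  1  'e'
  26  s[9:],s[3:]  2  'ee'
  27  s[3:],s[8:]  2  'ee'

n(n+1)/2 = 28·29/2 = 406
Σ LCP = 0 + 1 + 1 + 0 + 1 + 3 + 4 + 1 + 2 + 3 + 1 + 1 + 0 + 1 + 2 + 0 + 2 + 1 + 2 + 0 + 2 + 1 + 2 + 1 + 2 + 1 + 2 + 2 = 39
distinct = 406 − 39 = 367

367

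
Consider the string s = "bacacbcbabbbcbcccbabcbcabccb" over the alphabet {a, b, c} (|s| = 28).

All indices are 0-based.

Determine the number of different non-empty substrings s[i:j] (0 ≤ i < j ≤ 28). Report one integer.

rank→(start, suffix):
  0 → (8, 'abbbcbcccbabcbcabccb')
  1 → (18, 'abcbcabccb')
  2 → (23, 'abccb')
  3 → (1, 'acacbcbabbbcbcccbabcbcabccb')
  4 → (3, 'acbcbabbbcbcccbabcbcabccb')
  5 → (27, 'b')
  6 → (7, 'babbbcbcccbabcbcabccb')
  7 → (17, 'babcbcabccb')
  8 → (0, 'bacacbcbabbbcbcccbabcbcabccb')
  9 → (9, 'bbbcbcccbabcbcabccb')
  10 → (10, 'bbcbcccbabcbcabccb')
  11 → (21, 'bcabccb')
  12 → (5, 'bcbabbbcbcccbabcbcabccb')
  13 → (19, 'bcbcabccb')
  14 → (11, 'bcbcccbabcbcabccb')
  15 → (24, 'bccb')
  16 → (13, 'bcccbabcbcabccb')
  17 → (22, 'cabccb')
  18 → (2, 'cacbcbabbbcbcccbabcbcabccb')
  19 → (26, 'cb')
  20 → (6, 'cbabbbcbcccbabcbcabccb')
  21 → (16, 'cbabcbcabccb')
  22 → (20, 'cbcabccb')
  23 → (4, 'cbcbabbbcbcccbabcbcabccb')
  24 → (12, 'cbcccbabcbcabccb')
  25 → (25, 'ccb')
  26 → (15, 'ccbabcbcabccb')
  27 → (14, 'cccbabcbcabccb')

SA = [8, 18, 23, 1, 3, 27, 7, 17, 0, 9, 10, 21, 5, 19, 11, 24, 13, 22, 2, 26, 6, 16, 20, 4, 12, 25, 15, 14]
rank  pair      lcp
   1  s[8:],s[18:]  2  'ab'
   2  s[18:],s[23:]  3  'abc'
   3  s[23:],s[1:]  1  'a'
   4  s[1:],s[3:]  2  'ac'
   5  s[3:],s[27:]  0  ''
   6  s[27:],s[7:]  1  'b'
   7  s[7:],s[17:]  3  'bab'
   8  s[17:],s[0:]  2  'ba'
   9  s[0:],s[9:]  1  'b'
  10  s[9:],s[10:]  2  'bb'
  11  s[10:],s[21:]  1  'b'
  12  s[21:],s[5:]  2  'bc'
  13  s[5:],s[19:]  3  'bcb'
  14  s[19:],s[11:]  4  'bcbc'
  15  s[11:],s[24:]  2  'bc'
  16  s[24:],s[13:]  3  'bcc'
  17  s[13:],s[22:]  0  ''
  18  s[22:],s[2:]  2  'ca'
  19  s[2:],s[26:]  1  'c'
  20  s[26:],s[6:]  2  'cb'
  21  s[6:],s[16:]  4  'cbab'
  22  s[16:],s[20:]  2  'cb'
  23  s[20:],s[4:]  3  'cbc'
  24  s[4:],s[12:]  3  'cbc'
  25  s[12:],s[25:]  1  'c'
  26  s[25:],s[15:]  3  'ccb'
  27  s[15:],s[14:]  2  'cc'

n(n+1)/2 = 28·29/2 = 406
Σ LCP = 0 + 2 + 3 + 1 + 2 + 0 + 1 + 3 + 2 + 1 + 2 + 1 + 2 + 3 + 4 + 2 + 3 + 0 + 2 + 1 + 2 + 4 + 2 + 3 + 3 + 1 + 3 + 2 = 55
distinct = 406 − 55 = 351

351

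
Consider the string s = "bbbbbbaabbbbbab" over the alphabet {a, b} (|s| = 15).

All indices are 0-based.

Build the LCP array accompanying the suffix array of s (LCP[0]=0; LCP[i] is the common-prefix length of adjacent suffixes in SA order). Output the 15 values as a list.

sorted suffixes:
  #0 SA[0]=6  'aabbbbbab'
  #1 SA[1]=13  'ab'
  #2 SA[2]=7  'abbbbbab'
  #3 SA[3]=14  'b'
  #4 SA[4]=5  'baabbbbbab'
  #5 SA[5]=12  'bab'
  #6 SA[6]=4  'bbaabbbbbab'
  #7 SA[7]=11  'bbab'
  #8 SA[8]=3  'bbbaabbbbbab'
  #9 SA[9]=10  'bbbab'
  #10 SA[10]=2  'bbbbaabbbbbab'
  #11 SA[11]=9  'bbbbab'
  #12 SA[12]=1  'bbbbbaabbbbbab'
  #13 SA[13]=8  'bbbbbab'
  #14 SA[14]=0  'bbbbbbaabbbbbab'

SA = [6, 13, 7, 14, 5, 12, 4, 11, 3, 10, 2, 9, 1, 8, 0]
rank  pair      lcp
   1  s[6:],s[13:]  1  'a'
   2  s[13:],s[7:]  2  'ab'
   3  s[7:],s[14:]  0  ''
   4  s[14:],s[5:]  1  'b'
   5  s[5:],s[12:]  2  'ba'
   6  s[12:],s[4:]  1  'b'
   7  s[4:],s[11:]  3  'bba'
   8  s[11:],s[3:]  2  'bb'
   9  s[3:],s[10:]  4  'bbba'
  10  s[10:],s[2:]  3  'bbb'
  11  s[2:],s[9:]  5  'bbbba'
  12  s[9:],s[1:]  4  'bbbb'
  13  s[1:],s[8:]  6  'bbbbba'
  14  s[8:],s[0:]  5  'bbbbb'

[0, 1, 2, 0, 1, 2, 1, 3, 2, 4, 3, 5, 4, 6, 5]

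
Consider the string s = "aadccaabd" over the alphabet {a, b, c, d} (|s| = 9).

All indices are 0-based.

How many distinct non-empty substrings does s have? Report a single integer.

rank | idx | suffix
   0 |   5 | aabd
   1 |   0 | aadccaabd
   2 |   6 | abd
   3 |   1 | adccaabd
   4 |   7 | bd
   5 |   4 | caabd
   6 |   3 | ccaabd
   7 |   8 | d
   8 |   2 | dccaabd

SA = [5, 0, 6, 1, 7, 4, 3, 8, 2]
i: (SA[i-1],SA[i]) lcp shared
  1: (5,0) 2 'aa'
  2: (0,6) 1 'a'
  3: (6,1) 1 'a'
  4: (1,7) 0 ''
  5: (7,4) 0 ''
  6: (4,3) 1 'c'
  7: (3,8) 0 ''
  8: (8,2) 1 'd'

n(n+1)/2 = 9·10/2 = 45
Σ LCP = 0 + 2 + 1 + 1 + 0 + 0 + 1 + 0 + 1 = 6
distinct = 45 − 6 = 39

39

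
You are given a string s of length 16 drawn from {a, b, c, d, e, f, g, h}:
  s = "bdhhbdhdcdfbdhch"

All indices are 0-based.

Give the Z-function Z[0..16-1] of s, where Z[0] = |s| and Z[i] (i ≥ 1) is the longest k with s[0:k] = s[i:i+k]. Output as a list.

[16, 0, 0, 0, 3, 0, 0, 0, 0, 0, 0, 3, 0, 0, 0, 0]

Z[0]=16
i=1: outside box; Z[1]=0
i=2: outside box; Z[2]=0
i=3: outside box; Z[3]=0
i=4: outside box; Z[4]=3 scan→box=[4,7)
i=5: min(r-i=2, Z[1]=0)=0; Z[5]=0
i=6: min(r-i=1, Z[2]=0)=0; Z[6]=0
i=7: outside box; Z[7]=0
i=8: outside box; Z[8]=0
i=9: outside box; Z[9]=0
i=10: outside box; Z[10]=0
i=11: outside box; Z[11]=3 scan→box=[11,14)
i=12: min(r-i=2, Z[1]=0)=0; Z[12]=0
i=13: min(r-i=1, Z[2]=0)=0; Z[13]=0
i=14: outside box; Z[14]=0
i=15: outside box; Z[15]=0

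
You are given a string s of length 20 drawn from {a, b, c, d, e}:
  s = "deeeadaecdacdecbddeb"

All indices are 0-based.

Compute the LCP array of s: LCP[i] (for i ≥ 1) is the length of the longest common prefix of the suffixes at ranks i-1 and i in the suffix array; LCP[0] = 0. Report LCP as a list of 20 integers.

[0, 1, 1, 0, 1, 0, 1, 2, 0, 2, 1, 1, 2, 2, 0, 1, 1, 2, 1, 2]

rank | idx | suffix
   0 |  10 | acdecbddeb
   1 |   4 | adaecdacdecbddeb
   2 |   6 | aecdacdecbddeb
   3 |  19 | b
   4 |  15 | bddeb
   5 |  14 | cbddeb
   6 |   8 | cdacdecbddeb
   7 |  11 | cdecbddeb
   8 |   9 | dacdecbddeb
   9 |   5 | daecdacdecbddeb
  10 |  16 | ddeb
  11 |  17 | deb
  12 |  12 | decbddeb
  13 |   0 | deeeadaecdacdecbddeb
  14 |   3 | eadaecdacdecbddeb
  15 |  18 | eb
  16 |  13 | ecbddeb
  17 |   7 | ecdacdecbddeb
  18 |   2 | eeadaecdacdecbddeb
  19 |   1 | eeeadaecdacdecbddeb

SA = [10, 4, 6, 19, 15, 14, 8, 11, 9, 5, 16, 17, 12, 0, 3, 18, 13, 7, 2, 1]
i: (SA[i-1],SA[i]) lcp shared
  1: (10,4) 1 'a'
  2: (4,6) 1 'a'
  3: (6,19) 0 ''
  4: (19,15) 1 'b'
  5: (15,14) 0 ''
  6: (14,8) 1 'c'
  7: (8,11) 2 'cd'
  8: (11,9) 0 ''
  9: (9,5) 2 'da'
  10: (5,16) 1 'd'
  11: (16,17) 1 'd'
  12: (17,12) 2 'de'
  13: (12,0) 2 'de'
  14: (0,3) 0 ''
  15: (3,18) 1 'e'
  16: (18,13) 1 'e'
  17: (13,7) 2 'ec'
  18: (7,2) 1 'e'
  19: (2,1) 2 'ee'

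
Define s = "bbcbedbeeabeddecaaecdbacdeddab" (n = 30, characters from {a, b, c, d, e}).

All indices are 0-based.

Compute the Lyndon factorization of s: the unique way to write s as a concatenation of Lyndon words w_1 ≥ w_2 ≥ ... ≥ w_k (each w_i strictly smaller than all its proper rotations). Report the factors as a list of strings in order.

["bbcbedbee", "abeddec", "aaecdbacdeddab"]

emit factor 1: 'bbcbedbee' (i=0, period=9)
emit factor 2: 'abeddec' (i=9, period=7)
emit factor 3: 'aaecdbacdeddab' (i=16, period=14)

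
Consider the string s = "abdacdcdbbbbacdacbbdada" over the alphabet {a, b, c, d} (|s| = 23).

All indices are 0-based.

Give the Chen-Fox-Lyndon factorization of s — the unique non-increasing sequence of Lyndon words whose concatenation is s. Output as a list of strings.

emit factor 1: 'abdacdcdbbbbacdacbbdad' (i=0, period=22)
emit factor 2: 'a' (i=22, period=1)

["abdacdcdbbbbacdacbbdad", "a"]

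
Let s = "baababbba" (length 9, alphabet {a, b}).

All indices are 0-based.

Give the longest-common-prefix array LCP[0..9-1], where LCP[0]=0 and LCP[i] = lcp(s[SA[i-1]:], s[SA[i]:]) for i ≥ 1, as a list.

rank→(start, suffix):
  0 → (8, 'a')
  1 → (1, 'aababbba')
  2 → (2, 'ababbba')
  3 → (4, 'abbba')
  4 → (7, 'ba')
  5 → (0, 'baababbba')
  6 → (3, 'babbba')
  7 → (6, 'bba')
  8 → (5, 'bbba')

SA = [8, 1, 2, 4, 7, 0, 3, 6, 5]
[i] adj suffixes → lcp
  [1] 8/1 → 1 ('a')
  [2] 1/2 → 1 ('a')
  [3] 2/4 → 2 ('ab')
  [4] 4/7 → 0 ('')
  [5] 7/0 → 2 ('ba')
  [6] 0/3 → 2 ('ba')
  [7] 3/6 → 1 ('b')
  [8] 6/5 → 2 ('bb')

[0, 1, 1, 2, 0, 2, 2, 1, 2]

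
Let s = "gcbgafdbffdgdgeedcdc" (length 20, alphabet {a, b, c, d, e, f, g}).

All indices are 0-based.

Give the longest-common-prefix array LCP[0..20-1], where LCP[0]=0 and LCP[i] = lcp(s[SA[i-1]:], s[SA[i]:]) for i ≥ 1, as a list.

sorted suffixes:
  #0 SA[0]=4  'afdbffdgdgeedcdc'
  #1 SA[1]=7  'bffdgdgeedcdc'
  #2 SA[2]=2  'bgafdbffdgdgeedcdc'
  #3 SA[3]=19  'c'
  #4 SA[4]=1  'cbgafdbffdgdgeedcdc'
  #5 SA[5]=17  'cdc'
  #6 SA[6]=6  'dbffdgdgeedcdc'
  #7 SA[7]=18  'dc'
  #8 SA[8]=16  'dcdc'
  #9 SA[9]=10  'dgdgeedcdc'
  #10 SA[10]=12  'dgeedcdc'
  #11 SA[11]=15  'edcdc'
  #12 SA[12]=14  'eedcdc'
  #13 SA[13]=5  'fdbffdgdgeedcdc'
  #14 SA[14]=9  'fdgdgeedcdc'
  #15 SA[15]=8  'ffdgdgeedcdc'
  #16 SA[16]=3  'gafdbffdgdgeedcdc'
  #17 SA[17]=0  'gcbgafdbffdgdgeedcdc'
  #18 SA[18]=11  'gdgeedcdc'
  #19 SA[19]=13  'geedcdc'

SA = [4, 7, 2, 19, 1, 17, 6, 18, 16, 10, 12, 15, 14, 5, 9, 8, 3, 0, 11, 13]
[i] adj suffixes → lcp
  [1] 4/7 → 0 ('')
  [2] 7/2 → 1 ('b')
  [3] 2/19 → 0 ('')
  [4] 19/1 → 1 ('c')
  [5] 1/17 → 1 ('c')
  [6] 17/6 → 0 ('')
  [7] 6/18 → 1 ('d')
  [8] 18/16 → 2 ('dc')
  [9] 16/10 → 1 ('d')
  [10] 10/12 → 2 ('dg')
  [11] 12/15 → 0 ('')
  [12] 15/14 → 1 ('e')
  [13] 14/5 → 0 ('')
  [14] 5/9 → 2 ('fd')
  [15] 9/8 → 1 ('f')
  [16] 8/3 → 0 ('')
  [17] 3/0 → 1 ('g')
  [18] 0/11 → 1 ('g')
  [19] 11/13 → 1 ('g')

[0, 0, 1, 0, 1, 1, 0, 1, 2, 1, 2, 0, 1, 0, 2, 1, 0, 1, 1, 1]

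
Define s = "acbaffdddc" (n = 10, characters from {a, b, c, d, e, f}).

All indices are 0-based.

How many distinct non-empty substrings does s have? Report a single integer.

rank→(start, suffix):
  0 → (0, 'acbaffdddc')
  1 → (3, 'affdddc')
  2 → (2, 'baffdddc')
  3 → (9, 'c')
  4 → (1, 'cbaffdddc')
  5 → (8, 'dc')
  6 → (7, 'ddc')
  7 → (6, 'dddc')
  8 → (5, 'fdddc')
  9 → (4, 'ffdddc')

SA = [0, 3, 2, 9, 1, 8, 7, 6, 5, 4]
[i] adj suffixes → lcp
  [1] 0/3 → 1 ('a')
  [2] 3/2 → 0 ('')
  [3] 2/9 → 0 ('')
  [4] 9/1 → 1 ('c')
  [5] 1/8 → 0 ('')
  [6] 8/7 → 1 ('d')
  [7] 7/6 → 2 ('dd')
  [8] 6/5 → 0 ('')
  [9] 5/4 → 1 ('f')

n(n+1)/2 = 10·11/2 = 55
Σ LCP = 0 + 1 + 0 + 0 + 1 + 0 + 1 + 2 + 0 + 1 = 6
distinct = 55 − 6 = 49

49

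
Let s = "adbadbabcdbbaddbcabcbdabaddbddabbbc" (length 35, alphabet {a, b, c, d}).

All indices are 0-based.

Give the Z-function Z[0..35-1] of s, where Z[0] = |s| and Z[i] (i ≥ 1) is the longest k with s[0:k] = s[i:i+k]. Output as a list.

Z[0]=35
i=1: fresh scan; Z[1]=0
i=2: fresh scan; Z[2]=0
i=3: fresh scan; Z[3]=4 extend→box=[3,7)
i=4: min(r-i=3, Z[1]=0)=0; Z[4]=0
i=5: min(r-i=2, Z[2]=0)=0; Z[5]=0
i=6: min(r-i=1, Z[3]=4)=1; Z[6]=1
i=7: fresh scan; Z[7]=0
i=8: fresh scan; Z[8]=0
i=9: fresh scan; Z[9]=0
i=10: fresh scan; Z[10]=0
i=11: fresh scan; Z[11]=0
i=12: fresh scan; Z[12]=2 extend→box=[12,14)
i=13: min(r-i=1, Z[1]=0)=0; Z[13]=0
i=14: fresh scan; Z[14]=0
i=15: fresh scan; Z[15]=0
i=16: fresh scan; Z[16]=0
i=17: fresh scan; Z[17]=1 extend→box=[17,18)
i=18: fresh scan; Z[18]=0
i=19: fresh scan; Z[19]=0
i=20: fresh scan; Z[20]=0
i=21: fresh scan; Z[21]=0
i=22: fresh scan; Z[22]=1 extend→box=[22,23)
i=23: fresh scan; Z[23]=0
i=24: fresh scan; Z[24]=2 extend→box=[24,26)
i=25: min(r-i=1, Z[1]=0)=0; Z[25]=0
i=26: fresh scan; Z[26]=0
i=27: fresh scan; Z[27]=0
i=28: fresh scan; Z[28]=0
i=29: fresh scan; Z[29]=0
i=30: fresh scan; Z[30]=1 extend→box=[30,31)
i=31: fresh scan; Z[31]=0
i=32: fresh scan; Z[32]=0
i=33: fresh scan; Z[33]=0
i=34: fresh scan; Z[34]=0

[35, 0, 0, 4, 0, 0, 1, 0, 0, 0, 0, 0, 2, 0, 0, 0, 0, 1, 0, 0, 0, 0, 1, 0, 2, 0, 0, 0, 0, 0, 1, 0, 0, 0, 0]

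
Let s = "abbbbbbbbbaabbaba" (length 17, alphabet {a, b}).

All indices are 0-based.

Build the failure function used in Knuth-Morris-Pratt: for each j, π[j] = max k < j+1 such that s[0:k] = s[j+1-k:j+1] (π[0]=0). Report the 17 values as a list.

[0, 0, 0, 0, 0, 0, 0, 0, 0, 0, 1, 1, 2, 3, 1, 2, 1]

π[0] = 0
j=1 s[j]='b': π[1]=0 (border '')
j=2 s[j]='b': π[2]=0 (border '')
j=3 s[j]='b': π[3]=0 (border '')
j=4 s[j]='b': π[4]=0 (border '')
j=5 s[j]='b': π[5]=0 (border '')
j=6 s[j]='b': π[6]=0 (border '')
j=7 s[j]='b': π[7]=0 (border '')
j=8 s[j]='b': π[8]=0 (border '')
j=9 s[j]='b': π[9]=0 (border '')
j=10 s[j]='a': π[10]=1 (border 'a')
j=11 s[j]='a': k: 1→0; π[11]=1 (border 'a')
j=12 s[j]='b': π[12]=2 (border 'ab')
j=13 s[j]='b': π[13]=3 (border 'abb')
j=14 s[j]='a': k: 3→0; π[14]=1 (border 'a')
j=15 s[j]='b': π[15]=2 (border 'ab')
j=16 s[j]='a': k: 2→0; π[16]=1 (border 'a')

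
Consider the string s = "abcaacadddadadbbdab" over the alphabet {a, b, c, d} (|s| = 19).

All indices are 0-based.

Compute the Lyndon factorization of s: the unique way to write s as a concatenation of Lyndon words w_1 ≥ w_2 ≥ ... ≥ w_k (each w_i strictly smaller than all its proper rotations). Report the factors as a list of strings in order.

emit factor 1: 'abc' (i=0, period=3)
emit factor 2: 'aacadddadadbbdab' (i=3, period=16)

["abc", "aacadddadadbbdab"]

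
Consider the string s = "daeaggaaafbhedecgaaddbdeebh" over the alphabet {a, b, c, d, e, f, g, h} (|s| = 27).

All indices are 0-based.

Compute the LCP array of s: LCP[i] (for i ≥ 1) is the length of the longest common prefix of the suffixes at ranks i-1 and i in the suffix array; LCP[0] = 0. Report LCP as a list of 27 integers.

rank→(start, suffix):
  0 → (6, 'aaafbhedecgaaddbdeebh')
  1 → (17, 'aaddbdeebh')
  2 → (7, 'aafbhedecgaaddbdeebh')
  3 → (18, 'addbdeebh')
  4 → (1, 'aeaggaaafbhedecgaaddbdeebh')
  5 → (8, 'afbhedecgaaddbdeebh')
  6 → (3, 'aggaaafbhedecgaaddbdeebh')
  7 → (21, 'bdeebh')
  8 → (25, 'bh')
  9 → (10, 'bhedecgaaddbdeebh')
  10 → (15, 'cgaaddbdeebh')
  11 → (0, 'daeaggaaafbhedecgaaddbdeebh')
  12 → (20, 'dbdeebh')
  13 → (19, 'ddbdeebh')
  14 → (13, 'decgaaddbdeebh')
  15 → (22, 'deebh')
  16 → (2, 'eaggaaafbhedecgaaddbdeebh')
  17 → (24, 'ebh')
  18 → (14, 'ecgaaddbdeebh')
  19 → (12, 'edecgaaddbdeebh')
  20 → (23, 'eebh')
  21 → (9, 'fbhedecgaaddbdeebh')
  22 → (5, 'gaaafbhedecgaaddbdeebh')
  23 → (16, 'gaaddbdeebh')
  24 → (4, 'ggaaafbhedecgaaddbdeebh')
  25 → (26, 'h')
  26 → (11, 'hedecgaaddbdeebh')

SA = [6, 17, 7, 18, 1, 8, 3, 21, 25, 10, 15, 0, 20, 19, 13, 22, 2, 24, 14, 12, 23, 9, 5, 16, 4, 26, 11]
[i] adj suffixes → lcp
  [1] 6/17 → 2 ('aa')
  [2] 17/7 → 2 ('aa')
  [3] 7/18 → 1 ('a')
  [4] 18/1 → 1 ('a')
  [5] 1/8 → 1 ('a')
  [6] 8/3 → 1 ('a')
  [7] 3/21 → 0 ('')
  [8] 21/25 → 1 ('b')
  [9] 25/10 → 2 ('bh')
  [10] 10/15 → 0 ('')
  [11] 15/0 → 0 ('')
  [12] 0/20 → 1 ('d')
  [13] 20/19 → 1 ('d')
  [14] 19/13 → 1 ('d')
  [15] 13/22 → 2 ('de')
  [16] 22/2 → 0 ('')
  [17] 2/24 → 1 ('e')
  [18] 24/14 → 1 ('e')
  [19] 14/12 → 1 ('e')
  [20] 12/23 → 1 ('e')
  [21] 23/9 → 0 ('')
  [22] 9/5 → 0 ('')
  [23] 5/16 → 3 ('gaa')
  [24] 16/4 → 1 ('g')
  [25] 4/26 → 0 ('')
  [26] 26/11 → 1 ('h')

[0, 2, 2, 1, 1, 1, 1, 0, 1, 2, 0, 0, 1, 1, 1, 2, 0, 1, 1, 1, 1, 0, 0, 3, 1, 0, 1]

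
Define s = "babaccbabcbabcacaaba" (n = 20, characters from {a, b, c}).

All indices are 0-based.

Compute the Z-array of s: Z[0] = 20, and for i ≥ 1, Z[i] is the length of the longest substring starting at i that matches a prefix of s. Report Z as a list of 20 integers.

[20, 0, 2, 0, 0, 0, 3, 0, 1, 0, 3, 0, 1, 0, 0, 0, 0, 0, 2, 0]

Z[0]=20
i=1: i≥r, start 0; Z[1]=0
i=2: i≥r, start 0; Z[2]=2 scan→box=[2,4)
i=3: min(r-i=1, Z[1]=0)=0; Z[3]=0
i=4: i≥r, start 0; Z[4]=0
i=5: i≥r, start 0; Z[5]=0
i=6: i≥r, start 0; Z[6]=3 scan→box=[6,9)
i=7: min(r-i=2, Z[1]=0)=0; Z[7]=0
i=8: min(r-i=1, Z[2]=2)=1; Z[8]=1
i=9: i≥r, start 0; Z[9]=0
i=10: i≥r, start 0; Z[10]=3 scan→box=[10,13)
i=11: min(r-i=2, Z[1]=0)=0; Z[11]=0
i=12: min(r-i=1, Z[2]=2)=1; Z[12]=1
i=13: i≥r, start 0; Z[13]=0
i=14: i≥r, start 0; Z[14]=0
i=15: i≥r, start 0; Z[15]=0
i=16: i≥r, start 0; Z[16]=0
i=17: i≥r, start 0; Z[17]=0
i=18: i≥r, start 0; Z[18]=2 scan→box=[18,20)
i=19: min(r-i=1, Z[1]=0)=0; Z[19]=0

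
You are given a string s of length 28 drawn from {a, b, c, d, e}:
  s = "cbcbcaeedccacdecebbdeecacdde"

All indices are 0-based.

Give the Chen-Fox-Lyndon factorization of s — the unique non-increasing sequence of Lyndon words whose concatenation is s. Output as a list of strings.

emit factor 1: 'c' (i=0, period=1)
emit factor 2: 'bc' (i=1, period=2)
emit factor 3: 'bc' (i=3, period=2)
emit factor 4: 'aeedcc' (i=5, period=6)
emit factor 5: 'acdecebbdeec' (i=11, period=12)
emit factor 6: 'acdde' (i=23, period=5)

["c", "bc", "bc", "aeedcc", "acdecebbdeec", "acdde"]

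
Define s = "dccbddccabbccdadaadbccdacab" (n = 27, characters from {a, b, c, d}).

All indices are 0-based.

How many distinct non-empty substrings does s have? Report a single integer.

rank→(start, suffix):
  0 → (16, 'aadbccdacab')
  1 → (25, 'ab')
  2 → (8, 'abbccdadaadbccdacab')
  3 → (23, 'acab')
  4 → (14, 'adaadbccdacab')
  5 → (17, 'adbccdacab')
  6 → (26, 'b')
  7 → (9, 'bbccdadaadbccdacab')
  8 → (19, 'bccdacab')
  9 → (10, 'bccdadaadbccdacab')
  10 → (3, 'bddccabbccdadaadbccdacab')
  11 → (24, 'cab')
  12 → (7, 'cabbccdadaadbccdacab')
  13 → (2, 'cbddccabbccdadaadbccdacab')
  14 → (6, 'ccabbccdadaadbccdacab')
  15 → (1, 'ccbddccabbccdadaadbccdacab')
  16 → (20, 'ccdacab')
  17 → (11, 'ccdadaadbccdacab')
  18 → (21, 'cdacab')
  19 → (12, 'cdadaadbccdacab')
  20 → (15, 'daadbccdacab')
  21 → (22, 'dacab')
  22 → (13, 'dadaadbccdacab')
  23 → (18, 'dbccdacab')
  24 → (5, 'dccabbccdadaadbccdacab')
  25 → (0, 'dccbddccabbccdadaadbccdacab')
  26 → (4, 'ddccabbccdadaadbccdacab')

SA = [16, 25, 8, 23, 14, 17, 26, 9, 19, 10, 3, 24, 7, 2, 6, 1, 20, 11, 21, 12, 15, 22, 13, 18, 5, 0, 4]
rank  pair      lcp
   1  s[16:],s[25:]  1  'a'
   2  s[25:],s[8:]  2  'ab'
   3  s[8:],s[23:]  1  'a'
   4  s[23:],s[14:]  1  'a'
   5  s[14:],s[17:]  2  'ad'
   6  s[17:],s[26:]  0  ''
   7  s[26:],s[9:]  1  'b'
   8  s[9:],s[19:]  1  'b'
   9  s[19:],s[10:]  5  'bccda'
  10  s[10:],s[3:]  1  'b'
  11  s[3:],s[24:]  0  ''
  12  s[24:],s[7:]  3  'cab'
  13  s[7:],s[2:]  1  'c'
  14  s[2:],s[6:]  1  'c'
  15  s[6:],s[1:]  2  'cc'
  16  s[1:],s[20:]  2  'cc'
  17  s[20:],s[11:]  4  'ccda'
  18  s[11:],s[21:]  1  'c'
  19  s[21:],s[12:]  3  'cda'
  20  s[12:],s[15:]  0  ''
  21  s[15:],s[22:]  2  'da'
  22  s[22:],s[13:]  2  'da'
  23  s[13:],s[18:]  1  'd'
  24  s[18:],s[5:]  1  'd'
  25  s[5:],s[0:]  3  'dcc'
  26  s[0:],s[4:]  1  'd'

n(n+1)/2 = 27·28/2 = 378
Σ LCP = 0 + 1 + 2 + 1 + 1 + 2 + 0 + 1 + 1 + 5 + 1 + 0 + 3 + 1 + 1 + 2 + 2 + 4 + 1 + 3 + 0 + 2 + 2 + 1 + 1 + 3 + 1 = 42
distinct = 378 − 42 = 336

336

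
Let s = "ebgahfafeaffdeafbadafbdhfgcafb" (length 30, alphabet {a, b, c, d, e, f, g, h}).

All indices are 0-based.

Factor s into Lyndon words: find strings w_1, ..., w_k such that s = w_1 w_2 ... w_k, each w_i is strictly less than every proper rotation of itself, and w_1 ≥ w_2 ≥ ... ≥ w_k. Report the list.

["e", "bg", "ahf", "afeaffde", "afb", "adafbdhfgcafb"]

emit factor 1: 'e' (i=0, period=1)
emit factor 2: 'bg' (i=1, period=2)
emit factor 3: 'ahf' (i=3, period=3)
emit factor 4: 'afeaffde' (i=6, period=8)
emit factor 5: 'afb' (i=14, period=3)
emit factor 6: 'adafbdhfgcafb' (i=17, period=13)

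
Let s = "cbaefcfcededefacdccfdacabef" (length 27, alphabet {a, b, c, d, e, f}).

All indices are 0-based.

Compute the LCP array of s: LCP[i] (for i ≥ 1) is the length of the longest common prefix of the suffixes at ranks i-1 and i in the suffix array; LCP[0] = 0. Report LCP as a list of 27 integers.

rank | idx | suffix
   0 |  23 | abef
   1 |  21 | acabef
   2 |  14 | acdccfdacabef
   3 |   2 | aefcfcededefacdccfdacabef
   4 |   1 | baefcfcededefacdccfdacabef
   5 |  24 | bef
   6 |  22 | cabef
   7 |   0 | cbaefcfcededefacdccfdacabef
   8 |  17 | ccfdacabef
   9 |  15 | cdccfdacabef
  10 |   7 | cededefacdccfdacabef
  11 |   5 | cfcededefacdccfdacabef
  12 |  18 | cfdacabef
  13 |  20 | dacabef
  14 |  16 | dccfdacabef
  15 |   9 | dedefacdccfdacabef
  16 |  11 | defacdccfdacabef
  17 |   8 | ededefacdccfdacabef
  18 |  10 | edefacdccfdacabef
  19 |  25 | ef
  20 |  12 | efacdccfdacabef
  21 |   3 | efcfcededefacdccfdacabef
  22 |  26 | f
  23 |  13 | facdccfdacabef
  24 |   6 | fcededefacdccfdacabef
  25 |   4 | fcfcededefacdccfdacabef
  26 |  19 | fdacabef

SA = [23, 21, 14, 2, 1, 24, 22, 0, 17, 15, 7, 5, 18, 20, 16, 9, 11, 8, 10, 25, 12, 3, 26, 13, 6, 4, 19]
i: (SA[i-1],SA[i]) lcp shared
  1: (23,21) 1 'a'
  2: (21,14) 2 'ac'
  3: (14,2) 1 'a'
  4: (2,1) 0 ''
  5: (1,24) 1 'b'
  6: (24,22) 0 ''
  7: (22,0) 1 'c'
  8: (0,17) 1 'c'
  9: (17,15) 1 'c'
  10: (15,7) 1 'c'
  11: (7,5) 1 'c'
  12: (5,18) 2 'cf'
  13: (18,20) 0 ''
  14: (20,16) 1 'd'
  15: (16,9) 1 'd'
  16: (9,11) 2 'de'
  17: (11,8) 0 ''
  18: (8,10) 3 'ede'
  19: (10,25) 1 'e'
  20: (25,12) 2 'ef'
  21: (12,3) 2 'ef'
  22: (3,26) 0 ''
  23: (26,13) 1 'f'
  24: (13,6) 1 'f'
  25: (6,4) 2 'fc'
  26: (4,19) 1 'f'

[0, 1, 2, 1, 0, 1, 0, 1, 1, 1, 1, 1, 2, 0, 1, 1, 2, 0, 3, 1, 2, 2, 0, 1, 1, 2, 1]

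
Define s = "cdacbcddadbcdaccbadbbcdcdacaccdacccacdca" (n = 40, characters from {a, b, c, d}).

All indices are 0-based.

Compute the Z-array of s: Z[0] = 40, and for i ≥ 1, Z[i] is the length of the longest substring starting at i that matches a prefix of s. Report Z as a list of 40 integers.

[40, 0, 0, 1, 0, 2, 0, 0, 0, 0, 0, 4, 0, 0, 1, 1, 0, 0, 0, 0, 0, 2, 0, 4, 0, 0, 1, 0, 1, 4, 0, 0, 1, 1, 1, 0, 2, 0, 1, 0]

Z[0]=40
i=1: outside box; Z[1]=0
i=2: outside box; Z[2]=0
i=3: outside box; Z[3]=1 grow→box=[3,4)
i=4: outside box; Z[4]=0
i=5: outside box; Z[5]=2 grow→box=[5,7)
i=6: min(r-i=1, Z[1]=0)=0; Z[6]=0
i=7: outside box; Z[7]=0
i=8: outside box; Z[8]=0
i=9: outside box; Z[9]=0
i=10: outside box; Z[10]=0
i=11: outside box; Z[11]=4 grow→box=[11,15)
i=12: min(r-i=3, Z[1]=0)=0; Z[12]=0
i=13: min(r-i=2, Z[2]=0)=0; Z[13]=0
i=14: min(r-i=1, Z[3]=1)=1; Z[14]=1
i=15: outside box; Z[15]=1 grow→box=[15,16)
i=16: outside box; Z[16]=0
i=17: outside box; Z[17]=0
i=18: outside box; Z[18]=0
i=19: outside box; Z[19]=0
i=20: outside box; Z[20]=0
i=21: outside box; Z[21]=2 grow→box=[21,23)
i=22: min(r-i=1, Z[1]=0)=0; Z[22]=0
i=23: outside box; Z[23]=4 grow→box=[23,27)
i=24: min(r-i=3, Z[1]=0)=0; Z[24]=0
i=25: min(r-i=2, Z[2]=0)=0; Z[25]=0
i=26: min(r-i=1, Z[3]=1)=1; Z[26]=1
i=27: outside box; Z[27]=0
i=28: outside box; Z[28]=1 grow→box=[28,29)
i=29: outside box; Z[29]=4 grow→box=[29,33)
i=30: min(r-i=3, Z[1]=0)=0; Z[30]=0
i=31: min(r-i=2, Z[2]=0)=0; Z[31]=0
i=32: min(r-i=1, Z[3]=1)=1; Z[32]=1
i=33: outside box; Z[33]=1 grow→box=[33,34)
i=34: outside box; Z[34]=1 grow→box=[34,35)
i=35: outside box; Z[35]=0
i=36: outside box; Z[36]=2 grow→box=[36,38)
i=37: min(r-i=1, Z[1]=0)=0; Z[37]=0
i=38: outside box; Z[38]=1 grow→box=[38,39)
i=39: outside box; Z[39]=0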